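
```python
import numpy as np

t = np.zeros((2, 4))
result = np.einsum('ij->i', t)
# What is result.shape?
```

(2,)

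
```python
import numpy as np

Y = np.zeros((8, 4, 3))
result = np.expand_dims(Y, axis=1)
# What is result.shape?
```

(8, 1, 4, 3)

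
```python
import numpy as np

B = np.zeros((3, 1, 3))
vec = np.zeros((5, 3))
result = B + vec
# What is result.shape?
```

(3, 5, 3)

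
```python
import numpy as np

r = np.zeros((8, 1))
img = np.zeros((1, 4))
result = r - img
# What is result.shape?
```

(8, 4)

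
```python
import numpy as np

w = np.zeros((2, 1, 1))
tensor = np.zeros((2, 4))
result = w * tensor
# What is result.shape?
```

(2, 2, 4)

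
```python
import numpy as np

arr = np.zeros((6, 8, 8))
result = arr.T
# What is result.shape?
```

(8, 8, 6)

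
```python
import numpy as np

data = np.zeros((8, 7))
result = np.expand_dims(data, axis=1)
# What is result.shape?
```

(8, 1, 7)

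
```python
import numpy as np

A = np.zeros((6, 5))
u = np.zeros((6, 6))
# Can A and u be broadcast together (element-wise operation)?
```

No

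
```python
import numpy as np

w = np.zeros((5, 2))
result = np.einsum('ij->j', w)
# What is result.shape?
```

(2,)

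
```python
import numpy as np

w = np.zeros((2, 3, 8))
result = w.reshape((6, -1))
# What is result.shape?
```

(6, 8)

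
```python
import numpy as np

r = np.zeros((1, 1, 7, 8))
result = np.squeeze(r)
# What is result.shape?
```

(7, 8)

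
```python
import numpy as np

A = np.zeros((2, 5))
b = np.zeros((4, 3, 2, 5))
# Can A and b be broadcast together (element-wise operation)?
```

Yes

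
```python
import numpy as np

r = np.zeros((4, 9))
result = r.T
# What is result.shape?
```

(9, 4)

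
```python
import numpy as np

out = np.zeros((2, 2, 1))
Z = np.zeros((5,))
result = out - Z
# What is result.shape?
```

(2, 2, 5)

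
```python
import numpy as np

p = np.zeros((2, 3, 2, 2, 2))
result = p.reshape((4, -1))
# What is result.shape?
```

(4, 12)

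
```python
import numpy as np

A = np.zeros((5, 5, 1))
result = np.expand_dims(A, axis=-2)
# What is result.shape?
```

(5, 5, 1, 1)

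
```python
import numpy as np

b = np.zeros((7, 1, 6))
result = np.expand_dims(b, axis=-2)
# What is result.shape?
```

(7, 1, 1, 6)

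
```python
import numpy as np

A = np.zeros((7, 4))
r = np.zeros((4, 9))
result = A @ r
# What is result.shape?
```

(7, 9)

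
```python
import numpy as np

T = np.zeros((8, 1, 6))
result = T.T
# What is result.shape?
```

(6, 1, 8)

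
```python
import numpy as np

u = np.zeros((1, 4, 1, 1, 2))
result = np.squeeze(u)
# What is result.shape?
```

(4, 2)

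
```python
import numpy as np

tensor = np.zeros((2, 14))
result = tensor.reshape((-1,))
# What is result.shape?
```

(28,)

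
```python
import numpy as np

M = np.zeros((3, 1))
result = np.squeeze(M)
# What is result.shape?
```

(3,)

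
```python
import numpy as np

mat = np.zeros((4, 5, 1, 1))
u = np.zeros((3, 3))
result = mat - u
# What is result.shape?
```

(4, 5, 3, 3)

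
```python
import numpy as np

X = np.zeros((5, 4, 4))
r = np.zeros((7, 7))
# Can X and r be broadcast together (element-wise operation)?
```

No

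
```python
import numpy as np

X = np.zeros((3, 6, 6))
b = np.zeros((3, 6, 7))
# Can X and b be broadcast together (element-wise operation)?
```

No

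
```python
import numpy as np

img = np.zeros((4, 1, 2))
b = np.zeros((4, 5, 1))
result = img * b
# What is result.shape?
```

(4, 5, 2)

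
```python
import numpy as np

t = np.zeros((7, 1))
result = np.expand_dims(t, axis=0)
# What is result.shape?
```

(1, 7, 1)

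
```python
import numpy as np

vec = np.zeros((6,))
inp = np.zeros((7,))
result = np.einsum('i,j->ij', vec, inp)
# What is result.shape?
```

(6, 7)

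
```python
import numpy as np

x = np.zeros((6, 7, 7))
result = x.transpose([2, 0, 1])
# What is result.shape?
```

(7, 6, 7)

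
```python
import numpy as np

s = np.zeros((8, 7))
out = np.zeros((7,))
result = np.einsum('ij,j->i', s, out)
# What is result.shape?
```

(8,)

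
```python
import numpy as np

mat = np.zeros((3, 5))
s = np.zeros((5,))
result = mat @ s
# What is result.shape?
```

(3,)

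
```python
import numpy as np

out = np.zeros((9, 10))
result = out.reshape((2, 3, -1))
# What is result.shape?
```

(2, 3, 15)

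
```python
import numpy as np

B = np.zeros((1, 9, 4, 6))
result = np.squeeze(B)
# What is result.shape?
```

(9, 4, 6)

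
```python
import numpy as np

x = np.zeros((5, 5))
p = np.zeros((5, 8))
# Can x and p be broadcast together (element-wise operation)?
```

No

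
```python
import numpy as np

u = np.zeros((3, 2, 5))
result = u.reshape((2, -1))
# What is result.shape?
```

(2, 15)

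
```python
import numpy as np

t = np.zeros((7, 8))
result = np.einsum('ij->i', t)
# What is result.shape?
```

(7,)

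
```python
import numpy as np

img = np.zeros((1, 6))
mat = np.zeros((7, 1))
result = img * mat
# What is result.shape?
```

(7, 6)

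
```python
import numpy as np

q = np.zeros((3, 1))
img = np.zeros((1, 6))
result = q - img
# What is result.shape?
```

(3, 6)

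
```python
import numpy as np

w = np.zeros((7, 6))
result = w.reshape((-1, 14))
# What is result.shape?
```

(3, 14)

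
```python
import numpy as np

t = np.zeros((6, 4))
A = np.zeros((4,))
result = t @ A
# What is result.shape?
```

(6,)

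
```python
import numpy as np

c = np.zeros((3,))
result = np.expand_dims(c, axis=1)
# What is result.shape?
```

(3, 1)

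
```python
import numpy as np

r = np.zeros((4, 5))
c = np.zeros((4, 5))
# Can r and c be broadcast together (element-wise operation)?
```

Yes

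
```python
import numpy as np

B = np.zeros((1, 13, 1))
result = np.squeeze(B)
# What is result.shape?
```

(13,)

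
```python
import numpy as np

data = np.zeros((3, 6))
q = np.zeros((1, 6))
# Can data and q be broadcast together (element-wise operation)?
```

Yes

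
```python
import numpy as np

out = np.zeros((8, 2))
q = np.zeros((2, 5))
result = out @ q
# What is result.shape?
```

(8, 5)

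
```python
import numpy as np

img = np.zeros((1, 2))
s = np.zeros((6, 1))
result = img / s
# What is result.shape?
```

(6, 2)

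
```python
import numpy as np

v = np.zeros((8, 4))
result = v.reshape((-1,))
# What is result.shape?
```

(32,)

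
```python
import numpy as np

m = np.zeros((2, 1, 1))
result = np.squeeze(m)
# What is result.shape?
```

(2,)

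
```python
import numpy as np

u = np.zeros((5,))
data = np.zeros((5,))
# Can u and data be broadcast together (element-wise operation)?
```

Yes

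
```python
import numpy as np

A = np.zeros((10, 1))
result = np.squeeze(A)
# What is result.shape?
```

(10,)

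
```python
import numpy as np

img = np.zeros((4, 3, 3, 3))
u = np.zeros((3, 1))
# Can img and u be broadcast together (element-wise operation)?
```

Yes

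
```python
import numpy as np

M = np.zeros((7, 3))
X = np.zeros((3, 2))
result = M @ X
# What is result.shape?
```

(7, 2)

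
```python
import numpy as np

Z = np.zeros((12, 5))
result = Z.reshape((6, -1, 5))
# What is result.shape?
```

(6, 2, 5)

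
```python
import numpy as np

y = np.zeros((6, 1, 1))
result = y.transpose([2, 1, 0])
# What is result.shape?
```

(1, 1, 6)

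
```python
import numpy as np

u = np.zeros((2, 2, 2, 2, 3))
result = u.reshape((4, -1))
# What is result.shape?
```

(4, 12)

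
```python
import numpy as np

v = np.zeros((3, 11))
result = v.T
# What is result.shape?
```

(11, 3)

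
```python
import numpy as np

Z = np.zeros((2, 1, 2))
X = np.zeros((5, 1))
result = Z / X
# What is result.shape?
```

(2, 5, 2)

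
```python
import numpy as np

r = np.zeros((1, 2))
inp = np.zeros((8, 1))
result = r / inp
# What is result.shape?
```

(8, 2)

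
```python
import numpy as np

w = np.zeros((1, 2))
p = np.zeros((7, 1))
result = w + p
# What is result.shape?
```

(7, 2)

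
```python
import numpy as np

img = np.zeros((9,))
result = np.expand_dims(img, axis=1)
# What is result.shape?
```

(9, 1)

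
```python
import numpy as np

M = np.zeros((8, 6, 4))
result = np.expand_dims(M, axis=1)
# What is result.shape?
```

(8, 1, 6, 4)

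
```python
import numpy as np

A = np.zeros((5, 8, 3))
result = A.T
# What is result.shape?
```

(3, 8, 5)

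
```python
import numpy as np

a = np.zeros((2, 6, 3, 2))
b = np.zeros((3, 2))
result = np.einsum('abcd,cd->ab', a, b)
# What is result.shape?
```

(2, 6)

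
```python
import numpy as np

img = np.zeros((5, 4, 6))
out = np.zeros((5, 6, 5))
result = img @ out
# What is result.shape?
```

(5, 4, 5)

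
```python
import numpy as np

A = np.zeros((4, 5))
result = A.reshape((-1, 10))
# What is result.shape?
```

(2, 10)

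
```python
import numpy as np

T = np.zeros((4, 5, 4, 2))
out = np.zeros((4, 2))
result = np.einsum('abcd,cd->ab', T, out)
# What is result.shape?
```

(4, 5)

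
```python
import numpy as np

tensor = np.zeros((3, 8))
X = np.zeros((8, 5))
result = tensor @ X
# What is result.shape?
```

(3, 5)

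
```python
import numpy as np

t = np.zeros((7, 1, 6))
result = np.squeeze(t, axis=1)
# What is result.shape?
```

(7, 6)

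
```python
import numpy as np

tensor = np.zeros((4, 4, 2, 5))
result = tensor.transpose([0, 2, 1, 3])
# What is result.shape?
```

(4, 2, 4, 5)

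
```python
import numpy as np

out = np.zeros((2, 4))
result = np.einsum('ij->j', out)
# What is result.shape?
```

(4,)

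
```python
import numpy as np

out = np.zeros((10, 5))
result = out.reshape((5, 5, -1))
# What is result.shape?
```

(5, 5, 2)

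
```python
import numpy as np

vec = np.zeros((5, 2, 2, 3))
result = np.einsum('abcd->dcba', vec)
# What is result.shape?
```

(3, 2, 2, 5)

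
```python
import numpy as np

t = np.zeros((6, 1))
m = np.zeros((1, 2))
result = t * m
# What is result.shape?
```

(6, 2)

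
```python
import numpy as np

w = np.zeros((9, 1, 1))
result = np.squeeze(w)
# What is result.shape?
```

(9,)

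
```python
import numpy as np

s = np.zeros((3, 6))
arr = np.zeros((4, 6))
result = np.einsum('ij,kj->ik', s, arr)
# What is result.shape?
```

(3, 4)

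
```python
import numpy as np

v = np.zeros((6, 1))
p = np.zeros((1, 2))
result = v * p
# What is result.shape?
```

(6, 2)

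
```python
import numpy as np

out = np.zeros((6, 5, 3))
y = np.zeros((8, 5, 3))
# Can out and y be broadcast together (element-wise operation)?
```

No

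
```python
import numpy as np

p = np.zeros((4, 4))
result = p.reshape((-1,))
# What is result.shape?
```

(16,)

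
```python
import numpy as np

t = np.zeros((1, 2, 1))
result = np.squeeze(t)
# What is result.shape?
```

(2,)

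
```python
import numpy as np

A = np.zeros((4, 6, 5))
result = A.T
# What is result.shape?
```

(5, 6, 4)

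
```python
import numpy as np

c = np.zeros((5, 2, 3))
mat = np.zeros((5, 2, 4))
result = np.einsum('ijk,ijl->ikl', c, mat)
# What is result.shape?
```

(5, 3, 4)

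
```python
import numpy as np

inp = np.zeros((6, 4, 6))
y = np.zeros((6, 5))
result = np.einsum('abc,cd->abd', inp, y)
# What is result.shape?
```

(6, 4, 5)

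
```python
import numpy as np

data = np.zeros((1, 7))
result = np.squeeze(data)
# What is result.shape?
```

(7,)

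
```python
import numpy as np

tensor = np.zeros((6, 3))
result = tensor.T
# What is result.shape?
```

(3, 6)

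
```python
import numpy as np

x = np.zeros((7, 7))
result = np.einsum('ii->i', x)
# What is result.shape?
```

(7,)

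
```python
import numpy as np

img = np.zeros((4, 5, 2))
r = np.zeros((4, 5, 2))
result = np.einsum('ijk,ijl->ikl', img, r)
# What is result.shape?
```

(4, 2, 2)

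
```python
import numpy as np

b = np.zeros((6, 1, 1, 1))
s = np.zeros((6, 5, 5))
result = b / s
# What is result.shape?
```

(6, 6, 5, 5)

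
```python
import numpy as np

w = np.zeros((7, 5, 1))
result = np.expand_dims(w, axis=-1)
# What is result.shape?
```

(7, 5, 1, 1)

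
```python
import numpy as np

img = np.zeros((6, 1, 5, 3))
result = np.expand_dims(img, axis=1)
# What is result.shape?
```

(6, 1, 1, 5, 3)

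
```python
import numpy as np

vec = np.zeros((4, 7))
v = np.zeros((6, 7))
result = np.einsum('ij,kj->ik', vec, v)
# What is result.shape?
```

(4, 6)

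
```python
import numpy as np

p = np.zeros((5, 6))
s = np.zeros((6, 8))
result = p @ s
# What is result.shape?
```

(5, 8)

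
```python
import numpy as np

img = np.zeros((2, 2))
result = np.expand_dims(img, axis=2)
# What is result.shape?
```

(2, 2, 1)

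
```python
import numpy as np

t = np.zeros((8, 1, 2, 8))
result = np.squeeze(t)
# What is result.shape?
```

(8, 2, 8)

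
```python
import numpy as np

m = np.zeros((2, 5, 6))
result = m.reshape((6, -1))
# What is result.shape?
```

(6, 10)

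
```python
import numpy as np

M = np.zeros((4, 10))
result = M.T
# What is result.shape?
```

(10, 4)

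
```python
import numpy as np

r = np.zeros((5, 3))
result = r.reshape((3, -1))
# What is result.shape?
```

(3, 5)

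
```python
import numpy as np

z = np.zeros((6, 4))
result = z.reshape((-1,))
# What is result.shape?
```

(24,)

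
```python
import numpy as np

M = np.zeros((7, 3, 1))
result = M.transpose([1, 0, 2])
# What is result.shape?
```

(3, 7, 1)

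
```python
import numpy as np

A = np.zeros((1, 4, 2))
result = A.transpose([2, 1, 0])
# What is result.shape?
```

(2, 4, 1)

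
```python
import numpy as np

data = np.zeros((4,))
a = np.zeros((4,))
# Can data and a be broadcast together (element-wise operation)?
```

Yes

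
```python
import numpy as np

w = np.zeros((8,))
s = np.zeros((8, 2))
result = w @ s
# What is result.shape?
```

(2,)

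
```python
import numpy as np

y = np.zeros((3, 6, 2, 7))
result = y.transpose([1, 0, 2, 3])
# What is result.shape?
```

(6, 3, 2, 7)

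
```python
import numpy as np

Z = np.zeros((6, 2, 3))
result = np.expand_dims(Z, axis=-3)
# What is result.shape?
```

(6, 1, 2, 3)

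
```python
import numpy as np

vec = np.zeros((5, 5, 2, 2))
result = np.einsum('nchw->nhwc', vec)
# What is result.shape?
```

(5, 2, 2, 5)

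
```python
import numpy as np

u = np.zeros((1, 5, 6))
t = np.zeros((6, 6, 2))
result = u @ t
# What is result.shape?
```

(6, 5, 2)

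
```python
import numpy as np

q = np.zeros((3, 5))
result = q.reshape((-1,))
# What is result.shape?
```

(15,)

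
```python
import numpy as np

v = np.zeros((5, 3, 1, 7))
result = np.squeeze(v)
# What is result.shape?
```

(5, 3, 7)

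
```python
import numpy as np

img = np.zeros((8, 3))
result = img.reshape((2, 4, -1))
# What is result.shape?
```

(2, 4, 3)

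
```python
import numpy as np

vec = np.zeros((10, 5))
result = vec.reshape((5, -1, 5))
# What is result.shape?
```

(5, 2, 5)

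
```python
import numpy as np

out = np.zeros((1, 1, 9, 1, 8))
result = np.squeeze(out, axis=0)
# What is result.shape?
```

(1, 9, 1, 8)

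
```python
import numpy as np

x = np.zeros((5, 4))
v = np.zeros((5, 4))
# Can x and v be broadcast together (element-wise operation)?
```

Yes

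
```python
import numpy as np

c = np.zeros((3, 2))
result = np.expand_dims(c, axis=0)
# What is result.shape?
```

(1, 3, 2)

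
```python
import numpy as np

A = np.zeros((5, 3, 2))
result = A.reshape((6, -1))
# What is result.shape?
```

(6, 5)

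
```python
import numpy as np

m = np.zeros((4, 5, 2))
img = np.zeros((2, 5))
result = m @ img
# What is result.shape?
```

(4, 5, 5)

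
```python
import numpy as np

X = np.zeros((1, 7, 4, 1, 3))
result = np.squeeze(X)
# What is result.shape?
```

(7, 4, 3)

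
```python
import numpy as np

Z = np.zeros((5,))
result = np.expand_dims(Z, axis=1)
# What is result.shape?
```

(5, 1)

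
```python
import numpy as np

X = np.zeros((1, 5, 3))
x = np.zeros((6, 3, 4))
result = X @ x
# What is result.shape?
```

(6, 5, 4)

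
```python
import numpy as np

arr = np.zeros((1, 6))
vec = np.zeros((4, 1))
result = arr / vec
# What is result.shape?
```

(4, 6)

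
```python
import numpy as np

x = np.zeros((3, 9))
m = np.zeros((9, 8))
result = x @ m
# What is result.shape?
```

(3, 8)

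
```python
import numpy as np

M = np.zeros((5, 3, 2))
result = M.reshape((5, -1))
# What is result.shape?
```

(5, 6)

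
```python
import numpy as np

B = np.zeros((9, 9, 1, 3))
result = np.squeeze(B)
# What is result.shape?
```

(9, 9, 3)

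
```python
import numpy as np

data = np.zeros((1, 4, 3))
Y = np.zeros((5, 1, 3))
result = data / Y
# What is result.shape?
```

(5, 4, 3)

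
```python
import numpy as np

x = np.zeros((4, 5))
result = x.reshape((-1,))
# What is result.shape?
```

(20,)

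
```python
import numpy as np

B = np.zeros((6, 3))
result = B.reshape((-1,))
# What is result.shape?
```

(18,)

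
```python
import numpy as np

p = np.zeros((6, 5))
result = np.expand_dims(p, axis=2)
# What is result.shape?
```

(6, 5, 1)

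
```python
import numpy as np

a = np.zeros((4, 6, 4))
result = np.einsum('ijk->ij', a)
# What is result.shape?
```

(4, 6)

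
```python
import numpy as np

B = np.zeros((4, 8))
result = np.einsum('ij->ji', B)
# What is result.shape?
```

(8, 4)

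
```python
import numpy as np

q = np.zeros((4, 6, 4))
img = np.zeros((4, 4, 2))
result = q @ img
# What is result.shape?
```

(4, 6, 2)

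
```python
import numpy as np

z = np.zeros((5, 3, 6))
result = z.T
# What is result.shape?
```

(6, 3, 5)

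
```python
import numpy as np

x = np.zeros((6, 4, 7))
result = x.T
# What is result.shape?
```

(7, 4, 6)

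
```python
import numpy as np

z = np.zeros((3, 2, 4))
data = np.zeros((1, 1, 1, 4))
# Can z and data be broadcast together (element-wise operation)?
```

Yes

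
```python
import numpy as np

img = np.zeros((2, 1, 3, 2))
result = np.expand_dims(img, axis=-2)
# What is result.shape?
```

(2, 1, 3, 1, 2)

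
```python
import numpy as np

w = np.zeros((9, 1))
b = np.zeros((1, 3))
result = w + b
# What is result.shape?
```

(9, 3)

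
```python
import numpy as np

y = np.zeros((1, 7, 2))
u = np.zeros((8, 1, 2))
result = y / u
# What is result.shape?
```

(8, 7, 2)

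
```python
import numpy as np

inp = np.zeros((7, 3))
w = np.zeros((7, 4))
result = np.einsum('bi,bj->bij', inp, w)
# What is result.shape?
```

(7, 3, 4)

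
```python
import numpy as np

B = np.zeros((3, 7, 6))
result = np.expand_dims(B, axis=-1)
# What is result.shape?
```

(3, 7, 6, 1)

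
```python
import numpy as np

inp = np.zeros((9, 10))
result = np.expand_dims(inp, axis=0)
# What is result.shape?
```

(1, 9, 10)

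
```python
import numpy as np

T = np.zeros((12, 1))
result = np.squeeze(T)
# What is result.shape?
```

(12,)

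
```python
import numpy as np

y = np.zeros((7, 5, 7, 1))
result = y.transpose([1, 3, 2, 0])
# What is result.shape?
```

(5, 1, 7, 7)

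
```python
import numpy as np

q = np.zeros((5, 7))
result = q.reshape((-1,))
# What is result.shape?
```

(35,)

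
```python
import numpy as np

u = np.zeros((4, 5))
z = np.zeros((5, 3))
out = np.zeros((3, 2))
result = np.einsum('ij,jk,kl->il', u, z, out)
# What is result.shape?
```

(4, 2)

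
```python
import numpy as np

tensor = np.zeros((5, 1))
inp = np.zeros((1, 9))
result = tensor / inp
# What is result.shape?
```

(5, 9)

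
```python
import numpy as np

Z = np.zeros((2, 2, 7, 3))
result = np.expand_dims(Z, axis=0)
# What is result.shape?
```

(1, 2, 2, 7, 3)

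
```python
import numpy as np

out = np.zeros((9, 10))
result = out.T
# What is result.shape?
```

(10, 9)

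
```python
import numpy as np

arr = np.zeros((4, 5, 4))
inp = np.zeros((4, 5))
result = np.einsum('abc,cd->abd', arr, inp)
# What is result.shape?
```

(4, 5, 5)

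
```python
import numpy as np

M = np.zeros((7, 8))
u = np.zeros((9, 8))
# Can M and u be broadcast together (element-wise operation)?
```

No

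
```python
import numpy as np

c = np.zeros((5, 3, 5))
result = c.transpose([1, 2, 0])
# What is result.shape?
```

(3, 5, 5)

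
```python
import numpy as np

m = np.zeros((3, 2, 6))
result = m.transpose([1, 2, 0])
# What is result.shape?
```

(2, 6, 3)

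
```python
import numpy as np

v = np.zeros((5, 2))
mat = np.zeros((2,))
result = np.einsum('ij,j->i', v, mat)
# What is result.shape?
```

(5,)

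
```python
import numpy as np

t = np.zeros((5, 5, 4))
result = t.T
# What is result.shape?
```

(4, 5, 5)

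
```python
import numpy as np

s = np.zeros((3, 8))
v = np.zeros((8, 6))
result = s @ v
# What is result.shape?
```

(3, 6)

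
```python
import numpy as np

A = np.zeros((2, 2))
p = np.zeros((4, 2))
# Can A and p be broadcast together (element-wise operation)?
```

No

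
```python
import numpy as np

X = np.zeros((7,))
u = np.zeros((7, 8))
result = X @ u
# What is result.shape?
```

(8,)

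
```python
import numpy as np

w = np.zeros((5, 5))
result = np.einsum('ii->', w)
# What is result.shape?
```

()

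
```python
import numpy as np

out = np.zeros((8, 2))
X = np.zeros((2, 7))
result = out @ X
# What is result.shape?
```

(8, 7)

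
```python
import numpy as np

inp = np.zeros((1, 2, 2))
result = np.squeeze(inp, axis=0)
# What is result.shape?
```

(2, 2)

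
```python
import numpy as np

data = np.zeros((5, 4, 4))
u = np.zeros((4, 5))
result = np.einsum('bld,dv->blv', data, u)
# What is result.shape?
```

(5, 4, 5)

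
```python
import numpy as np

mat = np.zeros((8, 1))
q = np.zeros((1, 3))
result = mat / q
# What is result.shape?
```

(8, 3)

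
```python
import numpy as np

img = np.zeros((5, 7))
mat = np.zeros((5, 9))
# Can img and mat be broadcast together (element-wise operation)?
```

No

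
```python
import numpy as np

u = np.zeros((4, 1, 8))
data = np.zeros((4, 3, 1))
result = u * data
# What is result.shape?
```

(4, 3, 8)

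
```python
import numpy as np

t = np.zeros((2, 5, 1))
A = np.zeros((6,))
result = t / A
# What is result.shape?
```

(2, 5, 6)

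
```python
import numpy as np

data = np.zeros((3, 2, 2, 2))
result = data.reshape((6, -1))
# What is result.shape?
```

(6, 4)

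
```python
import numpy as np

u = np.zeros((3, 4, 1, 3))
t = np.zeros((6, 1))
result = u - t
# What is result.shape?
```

(3, 4, 6, 3)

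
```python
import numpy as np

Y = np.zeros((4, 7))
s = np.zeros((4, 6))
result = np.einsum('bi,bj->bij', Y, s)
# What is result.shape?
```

(4, 7, 6)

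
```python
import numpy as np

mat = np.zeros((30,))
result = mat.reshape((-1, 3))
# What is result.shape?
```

(10, 3)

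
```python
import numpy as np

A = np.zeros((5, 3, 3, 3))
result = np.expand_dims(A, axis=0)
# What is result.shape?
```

(1, 5, 3, 3, 3)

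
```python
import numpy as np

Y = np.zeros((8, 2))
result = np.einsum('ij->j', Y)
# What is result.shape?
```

(2,)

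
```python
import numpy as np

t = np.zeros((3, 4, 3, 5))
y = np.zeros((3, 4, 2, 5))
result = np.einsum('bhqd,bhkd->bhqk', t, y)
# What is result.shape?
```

(3, 4, 3, 2)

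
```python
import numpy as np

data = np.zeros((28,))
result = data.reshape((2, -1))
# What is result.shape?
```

(2, 14)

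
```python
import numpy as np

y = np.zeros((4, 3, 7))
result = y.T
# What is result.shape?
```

(7, 3, 4)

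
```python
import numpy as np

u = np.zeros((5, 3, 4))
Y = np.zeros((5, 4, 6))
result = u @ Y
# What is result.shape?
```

(5, 3, 6)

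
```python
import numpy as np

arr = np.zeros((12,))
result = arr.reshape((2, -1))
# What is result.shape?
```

(2, 6)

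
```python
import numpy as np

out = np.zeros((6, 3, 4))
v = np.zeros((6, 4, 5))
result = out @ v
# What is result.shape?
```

(6, 3, 5)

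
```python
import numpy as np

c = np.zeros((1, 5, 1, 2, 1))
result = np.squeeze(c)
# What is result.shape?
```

(5, 2)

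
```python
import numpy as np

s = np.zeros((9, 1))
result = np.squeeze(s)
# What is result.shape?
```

(9,)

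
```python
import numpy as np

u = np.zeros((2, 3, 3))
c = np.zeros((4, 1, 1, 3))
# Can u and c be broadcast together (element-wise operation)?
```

Yes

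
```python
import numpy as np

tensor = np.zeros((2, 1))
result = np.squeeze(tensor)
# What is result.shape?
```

(2,)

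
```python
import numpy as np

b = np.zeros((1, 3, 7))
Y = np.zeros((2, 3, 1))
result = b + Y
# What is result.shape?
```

(2, 3, 7)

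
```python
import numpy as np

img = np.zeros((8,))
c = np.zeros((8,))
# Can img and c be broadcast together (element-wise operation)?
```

Yes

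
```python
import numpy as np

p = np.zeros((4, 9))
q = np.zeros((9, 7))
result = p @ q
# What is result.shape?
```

(4, 7)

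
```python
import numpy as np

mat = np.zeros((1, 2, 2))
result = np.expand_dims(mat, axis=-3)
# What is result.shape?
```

(1, 1, 2, 2)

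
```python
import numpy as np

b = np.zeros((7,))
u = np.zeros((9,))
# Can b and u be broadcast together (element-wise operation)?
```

No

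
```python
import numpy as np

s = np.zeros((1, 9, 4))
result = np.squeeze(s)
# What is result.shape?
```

(9, 4)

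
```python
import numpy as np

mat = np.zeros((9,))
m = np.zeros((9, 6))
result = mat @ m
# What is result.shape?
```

(6,)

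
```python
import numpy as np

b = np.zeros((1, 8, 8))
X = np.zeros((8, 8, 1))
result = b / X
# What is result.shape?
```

(8, 8, 8)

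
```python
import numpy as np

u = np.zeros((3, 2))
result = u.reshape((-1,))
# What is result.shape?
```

(6,)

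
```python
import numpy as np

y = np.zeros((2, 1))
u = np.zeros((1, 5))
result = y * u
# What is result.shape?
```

(2, 5)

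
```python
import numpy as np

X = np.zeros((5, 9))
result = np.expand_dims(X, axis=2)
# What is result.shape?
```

(5, 9, 1)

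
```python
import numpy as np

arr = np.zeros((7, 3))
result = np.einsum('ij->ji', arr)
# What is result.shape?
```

(3, 7)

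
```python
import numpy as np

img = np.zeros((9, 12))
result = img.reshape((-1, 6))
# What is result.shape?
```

(18, 6)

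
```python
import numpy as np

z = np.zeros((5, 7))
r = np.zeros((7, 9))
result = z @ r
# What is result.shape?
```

(5, 9)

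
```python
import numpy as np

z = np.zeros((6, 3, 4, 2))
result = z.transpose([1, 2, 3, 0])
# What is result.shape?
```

(3, 4, 2, 6)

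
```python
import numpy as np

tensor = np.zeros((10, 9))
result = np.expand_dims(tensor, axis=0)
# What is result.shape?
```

(1, 10, 9)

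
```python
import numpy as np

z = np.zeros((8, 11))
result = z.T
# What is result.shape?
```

(11, 8)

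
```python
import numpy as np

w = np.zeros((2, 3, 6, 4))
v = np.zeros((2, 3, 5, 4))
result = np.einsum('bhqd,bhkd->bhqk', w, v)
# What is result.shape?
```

(2, 3, 6, 5)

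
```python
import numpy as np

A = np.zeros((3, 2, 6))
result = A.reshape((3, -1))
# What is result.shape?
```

(3, 12)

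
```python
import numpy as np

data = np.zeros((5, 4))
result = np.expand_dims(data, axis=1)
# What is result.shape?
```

(5, 1, 4)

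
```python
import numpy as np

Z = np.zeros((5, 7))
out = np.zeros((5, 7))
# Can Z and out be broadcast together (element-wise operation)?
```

Yes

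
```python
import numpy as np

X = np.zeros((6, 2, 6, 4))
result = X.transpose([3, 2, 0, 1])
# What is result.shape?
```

(4, 6, 6, 2)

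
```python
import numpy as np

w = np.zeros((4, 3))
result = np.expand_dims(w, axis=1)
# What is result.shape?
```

(4, 1, 3)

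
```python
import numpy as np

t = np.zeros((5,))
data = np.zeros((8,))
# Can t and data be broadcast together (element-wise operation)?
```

No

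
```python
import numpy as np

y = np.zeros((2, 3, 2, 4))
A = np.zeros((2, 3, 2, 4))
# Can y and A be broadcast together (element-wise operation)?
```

Yes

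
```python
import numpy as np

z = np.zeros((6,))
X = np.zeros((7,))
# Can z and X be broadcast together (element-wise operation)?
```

No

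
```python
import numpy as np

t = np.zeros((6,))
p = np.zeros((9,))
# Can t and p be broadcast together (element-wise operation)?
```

No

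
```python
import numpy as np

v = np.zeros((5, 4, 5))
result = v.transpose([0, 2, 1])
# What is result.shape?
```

(5, 5, 4)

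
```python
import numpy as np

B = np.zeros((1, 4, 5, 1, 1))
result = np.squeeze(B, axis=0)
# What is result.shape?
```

(4, 5, 1, 1)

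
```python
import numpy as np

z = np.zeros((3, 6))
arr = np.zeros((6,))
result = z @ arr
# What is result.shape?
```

(3,)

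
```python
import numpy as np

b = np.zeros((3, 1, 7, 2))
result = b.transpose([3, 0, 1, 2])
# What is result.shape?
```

(2, 3, 1, 7)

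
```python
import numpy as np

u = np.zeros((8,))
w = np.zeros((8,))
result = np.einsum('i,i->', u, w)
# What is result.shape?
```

()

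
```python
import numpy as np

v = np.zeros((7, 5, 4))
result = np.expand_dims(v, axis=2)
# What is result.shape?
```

(7, 5, 1, 4)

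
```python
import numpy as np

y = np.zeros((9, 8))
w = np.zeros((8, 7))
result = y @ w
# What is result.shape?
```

(9, 7)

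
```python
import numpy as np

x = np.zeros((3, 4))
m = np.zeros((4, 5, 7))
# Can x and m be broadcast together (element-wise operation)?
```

No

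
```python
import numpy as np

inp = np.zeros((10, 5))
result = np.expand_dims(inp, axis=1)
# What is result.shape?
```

(10, 1, 5)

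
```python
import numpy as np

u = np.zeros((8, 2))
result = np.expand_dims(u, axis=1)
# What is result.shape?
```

(8, 1, 2)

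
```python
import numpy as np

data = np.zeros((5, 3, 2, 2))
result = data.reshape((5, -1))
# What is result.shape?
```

(5, 12)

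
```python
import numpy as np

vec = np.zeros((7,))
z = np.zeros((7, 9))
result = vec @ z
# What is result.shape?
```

(9,)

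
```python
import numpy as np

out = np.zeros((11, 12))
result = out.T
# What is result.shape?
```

(12, 11)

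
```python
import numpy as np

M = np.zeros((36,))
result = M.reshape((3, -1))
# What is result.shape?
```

(3, 12)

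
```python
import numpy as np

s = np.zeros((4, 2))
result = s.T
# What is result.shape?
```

(2, 4)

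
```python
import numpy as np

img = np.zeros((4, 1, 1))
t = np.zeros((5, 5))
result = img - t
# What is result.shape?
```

(4, 5, 5)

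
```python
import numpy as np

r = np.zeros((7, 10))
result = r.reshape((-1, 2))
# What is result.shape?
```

(35, 2)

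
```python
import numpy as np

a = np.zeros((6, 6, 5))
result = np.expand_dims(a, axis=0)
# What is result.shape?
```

(1, 6, 6, 5)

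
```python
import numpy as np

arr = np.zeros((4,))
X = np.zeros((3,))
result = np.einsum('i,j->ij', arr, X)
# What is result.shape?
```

(4, 3)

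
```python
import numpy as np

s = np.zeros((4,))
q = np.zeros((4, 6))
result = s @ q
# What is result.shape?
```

(6,)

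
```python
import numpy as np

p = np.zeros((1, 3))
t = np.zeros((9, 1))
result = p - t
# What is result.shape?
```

(9, 3)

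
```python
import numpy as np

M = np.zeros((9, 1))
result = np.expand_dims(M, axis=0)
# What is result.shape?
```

(1, 9, 1)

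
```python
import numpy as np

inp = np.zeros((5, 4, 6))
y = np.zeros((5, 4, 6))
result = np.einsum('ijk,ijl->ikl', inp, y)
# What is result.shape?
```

(5, 6, 6)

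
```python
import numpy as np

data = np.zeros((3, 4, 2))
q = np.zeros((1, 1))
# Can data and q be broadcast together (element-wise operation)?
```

Yes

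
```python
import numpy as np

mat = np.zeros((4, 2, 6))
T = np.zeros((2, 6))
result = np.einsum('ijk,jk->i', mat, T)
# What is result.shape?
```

(4,)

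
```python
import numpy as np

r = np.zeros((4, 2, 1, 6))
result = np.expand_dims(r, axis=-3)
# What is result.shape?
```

(4, 2, 1, 1, 6)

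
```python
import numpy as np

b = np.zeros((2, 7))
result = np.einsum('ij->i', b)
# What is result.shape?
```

(2,)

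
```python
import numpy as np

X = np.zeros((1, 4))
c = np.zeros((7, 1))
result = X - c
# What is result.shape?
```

(7, 4)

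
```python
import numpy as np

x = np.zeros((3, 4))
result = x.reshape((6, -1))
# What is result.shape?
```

(6, 2)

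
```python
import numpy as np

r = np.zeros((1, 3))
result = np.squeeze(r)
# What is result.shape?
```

(3,)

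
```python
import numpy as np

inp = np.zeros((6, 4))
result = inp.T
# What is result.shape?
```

(4, 6)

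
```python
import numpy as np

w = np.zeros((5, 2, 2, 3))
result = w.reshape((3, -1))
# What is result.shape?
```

(3, 20)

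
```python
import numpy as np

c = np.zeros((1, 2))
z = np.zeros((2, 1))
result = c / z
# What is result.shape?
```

(2, 2)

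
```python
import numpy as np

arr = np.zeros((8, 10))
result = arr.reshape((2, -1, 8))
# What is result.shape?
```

(2, 5, 8)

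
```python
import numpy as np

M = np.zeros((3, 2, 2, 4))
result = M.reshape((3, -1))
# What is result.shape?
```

(3, 16)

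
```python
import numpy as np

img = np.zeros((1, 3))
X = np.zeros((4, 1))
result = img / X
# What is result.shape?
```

(4, 3)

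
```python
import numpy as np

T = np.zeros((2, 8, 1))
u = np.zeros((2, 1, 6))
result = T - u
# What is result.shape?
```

(2, 8, 6)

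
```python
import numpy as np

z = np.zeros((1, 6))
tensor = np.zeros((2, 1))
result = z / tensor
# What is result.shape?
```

(2, 6)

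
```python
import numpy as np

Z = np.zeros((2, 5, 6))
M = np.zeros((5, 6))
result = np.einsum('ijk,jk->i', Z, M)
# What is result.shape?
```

(2,)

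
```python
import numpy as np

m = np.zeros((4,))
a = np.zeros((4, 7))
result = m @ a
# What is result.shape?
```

(7,)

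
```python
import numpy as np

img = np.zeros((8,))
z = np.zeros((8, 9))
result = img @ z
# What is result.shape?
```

(9,)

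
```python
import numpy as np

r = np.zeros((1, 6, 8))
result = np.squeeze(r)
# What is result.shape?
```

(6, 8)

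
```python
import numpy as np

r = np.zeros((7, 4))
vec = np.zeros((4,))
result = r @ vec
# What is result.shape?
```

(7,)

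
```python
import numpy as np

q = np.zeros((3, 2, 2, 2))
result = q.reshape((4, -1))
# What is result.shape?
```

(4, 6)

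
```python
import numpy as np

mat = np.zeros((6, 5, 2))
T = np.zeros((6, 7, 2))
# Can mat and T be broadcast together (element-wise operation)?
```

No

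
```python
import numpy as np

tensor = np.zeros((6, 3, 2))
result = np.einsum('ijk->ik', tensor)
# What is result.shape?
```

(6, 2)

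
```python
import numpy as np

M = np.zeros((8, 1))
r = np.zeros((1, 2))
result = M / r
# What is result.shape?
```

(8, 2)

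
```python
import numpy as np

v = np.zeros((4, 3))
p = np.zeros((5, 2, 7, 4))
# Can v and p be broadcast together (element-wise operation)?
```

No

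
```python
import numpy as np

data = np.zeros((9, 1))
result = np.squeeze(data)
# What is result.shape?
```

(9,)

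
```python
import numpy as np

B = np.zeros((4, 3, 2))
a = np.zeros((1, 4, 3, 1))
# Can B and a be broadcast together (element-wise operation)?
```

Yes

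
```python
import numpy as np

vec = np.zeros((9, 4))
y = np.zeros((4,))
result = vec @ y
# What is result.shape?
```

(9,)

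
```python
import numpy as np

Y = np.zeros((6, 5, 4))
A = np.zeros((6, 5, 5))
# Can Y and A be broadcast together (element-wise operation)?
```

No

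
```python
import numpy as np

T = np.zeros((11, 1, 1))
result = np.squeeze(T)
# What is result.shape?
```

(11,)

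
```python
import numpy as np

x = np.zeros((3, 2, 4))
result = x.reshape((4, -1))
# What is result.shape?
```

(4, 6)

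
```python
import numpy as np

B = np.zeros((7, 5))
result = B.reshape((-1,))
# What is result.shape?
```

(35,)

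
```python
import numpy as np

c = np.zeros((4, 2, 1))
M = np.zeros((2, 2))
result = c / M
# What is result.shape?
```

(4, 2, 2)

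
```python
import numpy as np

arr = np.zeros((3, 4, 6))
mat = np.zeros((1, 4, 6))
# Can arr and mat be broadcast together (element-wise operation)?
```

Yes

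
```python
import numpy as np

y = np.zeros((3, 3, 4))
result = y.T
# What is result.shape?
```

(4, 3, 3)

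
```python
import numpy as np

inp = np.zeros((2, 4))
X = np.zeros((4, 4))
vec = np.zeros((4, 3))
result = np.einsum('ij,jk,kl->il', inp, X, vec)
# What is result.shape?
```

(2, 3)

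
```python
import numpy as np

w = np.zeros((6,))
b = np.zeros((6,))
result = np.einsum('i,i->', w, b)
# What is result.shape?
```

()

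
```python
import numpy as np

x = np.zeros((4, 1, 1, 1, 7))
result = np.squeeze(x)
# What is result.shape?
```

(4, 7)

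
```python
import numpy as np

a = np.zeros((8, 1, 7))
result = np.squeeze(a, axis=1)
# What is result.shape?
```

(8, 7)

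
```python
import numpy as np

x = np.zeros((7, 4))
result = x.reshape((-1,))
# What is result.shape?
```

(28,)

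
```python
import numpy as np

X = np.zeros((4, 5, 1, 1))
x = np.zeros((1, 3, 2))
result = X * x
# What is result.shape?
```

(4, 5, 3, 2)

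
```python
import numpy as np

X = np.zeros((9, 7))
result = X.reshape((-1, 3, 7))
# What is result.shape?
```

(3, 3, 7)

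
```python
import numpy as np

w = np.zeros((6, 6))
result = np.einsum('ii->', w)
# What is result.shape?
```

()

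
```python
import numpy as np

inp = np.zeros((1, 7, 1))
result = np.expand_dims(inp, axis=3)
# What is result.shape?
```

(1, 7, 1, 1)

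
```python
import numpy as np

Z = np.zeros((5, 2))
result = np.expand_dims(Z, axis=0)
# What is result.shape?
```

(1, 5, 2)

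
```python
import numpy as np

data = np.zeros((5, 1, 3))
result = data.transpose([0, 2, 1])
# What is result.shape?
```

(5, 3, 1)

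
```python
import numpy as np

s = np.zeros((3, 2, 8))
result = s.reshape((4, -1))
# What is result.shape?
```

(4, 12)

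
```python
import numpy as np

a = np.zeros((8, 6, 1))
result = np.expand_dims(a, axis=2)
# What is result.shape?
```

(8, 6, 1, 1)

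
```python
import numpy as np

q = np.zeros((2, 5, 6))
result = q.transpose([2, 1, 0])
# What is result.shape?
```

(6, 5, 2)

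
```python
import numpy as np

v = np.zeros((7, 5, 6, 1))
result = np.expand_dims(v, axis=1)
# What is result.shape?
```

(7, 1, 5, 6, 1)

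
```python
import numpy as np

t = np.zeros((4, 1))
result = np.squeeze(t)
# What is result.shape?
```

(4,)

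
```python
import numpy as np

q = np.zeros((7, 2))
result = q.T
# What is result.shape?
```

(2, 7)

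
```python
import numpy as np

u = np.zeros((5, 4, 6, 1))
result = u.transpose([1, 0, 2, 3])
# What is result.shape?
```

(4, 5, 6, 1)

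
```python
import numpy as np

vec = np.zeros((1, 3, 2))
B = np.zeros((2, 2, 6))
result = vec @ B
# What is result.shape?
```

(2, 3, 6)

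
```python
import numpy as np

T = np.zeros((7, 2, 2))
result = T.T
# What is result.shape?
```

(2, 2, 7)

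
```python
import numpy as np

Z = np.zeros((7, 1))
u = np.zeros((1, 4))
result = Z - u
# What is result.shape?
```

(7, 4)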